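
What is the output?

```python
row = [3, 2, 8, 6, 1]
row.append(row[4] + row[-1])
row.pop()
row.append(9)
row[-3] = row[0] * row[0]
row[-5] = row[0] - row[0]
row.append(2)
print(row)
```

[3, 0, 8, 9, 1, 9, 2]

append row[4]+row[-1] = 1+1 = 2 → [3, 2, 8, 6, 1, 2]
pop() removes 2 → [3, 2, 8, 6, 1]
append 9 → [3, 2, 8, 6, 1, 9]
row[-3] = row[0]*row[0] = 3*3 = 9 → [3, 2, 8, 9, 1, 9]
row[-5] = row[0]-row[0] = 3-3 = 0 → [3, 0, 8, 9, 1, 9]
append 2 → [3, 0, 8, 9, 1, 9, 2]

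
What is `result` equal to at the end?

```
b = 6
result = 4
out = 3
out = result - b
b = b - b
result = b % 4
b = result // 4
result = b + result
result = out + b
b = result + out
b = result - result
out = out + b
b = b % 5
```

-2

out = 4-6 = -2
b = 6-6 = 0
result = 0%4 = 0
b = 0//4 = 0
result = 0+0 = 0
result = (-2)+0 = -2
b = (-2)+(-2) = -4
b = (-2)-(-2) = 0
out = (-2)+0 = -2
b = 0%5 = 0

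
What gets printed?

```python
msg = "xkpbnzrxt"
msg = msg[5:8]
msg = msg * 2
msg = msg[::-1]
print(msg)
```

slice [5:8] → 'zrx'
repeat ×2 → 'zrxzrx'
reverse → 'xrzxrz'

xrzxrz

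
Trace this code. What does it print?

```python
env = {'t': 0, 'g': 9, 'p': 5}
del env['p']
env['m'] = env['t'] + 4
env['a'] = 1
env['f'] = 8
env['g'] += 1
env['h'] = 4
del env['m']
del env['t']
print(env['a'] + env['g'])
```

11

del 'p' → {'t': 0, 'g': 9}
env['m'] = env['t']+4 = 4 → {'t': 0, 'g': 9, 'm': 4}
env['a'] = 1 → {'t': 0, 'g': 9, 'm': 4, 'a': 1}
env['f'] = 8 → {'t': 0, 'g': 9, 'm': 4, 'a': 1, 'f': 8}
env['g'] = 9+1 = 10 → {'t': 0, 'g': 10, 'm': 4, 'a': 1, 'f': 8}
env['h'] = 4 → {'t': 0, 'g': 10, 'm': 4, 'a': 1, 'f': 8, 'h': 4}
del 'm' → {'t': 0, 'g': 10, 'a': 1, 'f': 8, 'h': 4}
del 't' → {'g': 10, 'a': 1, 'f': 8, 'h': 4}
env['a']+env['g'] = 1+10 = 11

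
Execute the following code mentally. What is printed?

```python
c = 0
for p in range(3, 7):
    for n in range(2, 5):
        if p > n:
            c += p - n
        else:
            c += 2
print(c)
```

25

p=3,n=2: 3>2, c = 0+1 = 1
p=3,n=3: not 3>3, c = 1+2 = 3
p=3,n=4: not 3>4, c = 3+2 = 5
p=4,n=2: 4>2, c = 5+2 = 7
p=4,n=3: 4>3, c = 7+1 = 8
p=4,n=4: not 4>4, c = 8+2 = 10
p=5,n=2: 5>2, c = 10+3 = 13
p=5,n=3: 5>3, c = 13+2 = 15
p=5,n=4: 5>4, c = 15+1 = 16
p=6,n=2: 6>2, c = 16+4 = 20
p=6,n=3: 6>3, c = 20+3 = 23
p=6,n=4: 6>4, c = 23+2 = 25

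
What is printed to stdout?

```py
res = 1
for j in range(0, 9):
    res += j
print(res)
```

j=0: res = 1+0 = 1
j=1: res = 1+1 = 2
j=2: res = 2+2 = 4
j=3: res = 4+3 = 7
j=4: res = 7+4 = 11
j=5: res = 11+5 = 16
j=6: res = 16+6 = 22
j=7: res = 22+7 = 29
j=8: res = 29+8 = 37

37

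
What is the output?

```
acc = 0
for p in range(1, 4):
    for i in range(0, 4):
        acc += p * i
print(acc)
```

36

p=1,i=0: acc = 0+0 = 0
p=1,i=1: acc = 0+1 = 1
p=1,i=2: acc = 1+2 = 3
p=1,i=3: acc = 3+3 = 6
p=2,i=0: acc = 6+0 = 6
p=2,i=1: acc = 6+2 = 8
p=2,i=2: acc = 8+4 = 12
p=2,i=3: acc = 12+6 = 18
p=3,i=0: acc = 18+0 = 18
p=3,i=1: acc = 18+3 = 21
p=3,i=2: acc = 21+6 = 27
p=3,i=3: acc = 27+9 = 36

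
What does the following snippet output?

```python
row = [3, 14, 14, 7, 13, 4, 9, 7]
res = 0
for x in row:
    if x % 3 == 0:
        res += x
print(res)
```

12

x=3: %3==0, res = 0+3 = 3
x=14: not %3==0
x=14: not %3==0
x=7: not %3==0
x=13: not %3==0
x=4: not %3==0
x=9: %3==0, res = 3+9 = 12
x=7: not %3==0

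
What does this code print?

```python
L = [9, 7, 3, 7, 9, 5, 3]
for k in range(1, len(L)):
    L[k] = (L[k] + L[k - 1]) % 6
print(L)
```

[9, 4, 1, 2, 5, 4, 1]

k=1: L[1] = (7+9)%6 = 4 → [9, 4, 3, 7, 9, 5, 3]
k=2: L[2] = (3+4)%6 = 1 → [9, 4, 1, 7, 9, 5, 3]
k=3: L[3] = (7+1)%6 = 2 → [9, 4, 1, 2, 9, 5, 3]
k=4: L[4] = (9+2)%6 = 5 → [9, 4, 1, 2, 5, 5, 3]
k=5: L[5] = (5+5)%6 = 4 → [9, 4, 1, 2, 5, 4, 3]
k=6: L[6] = (3+4)%6 = 1 → [9, 4, 1, 2, 5, 4, 1]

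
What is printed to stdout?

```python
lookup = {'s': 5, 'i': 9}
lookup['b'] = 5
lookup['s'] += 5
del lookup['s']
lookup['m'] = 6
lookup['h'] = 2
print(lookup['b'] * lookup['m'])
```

30

lookup['b'] = 5 → {'s': 5, 'i': 9, 'b': 5}
lookup['s'] = 5+5 = 10 → {'s': 10, 'i': 9, 'b': 5}
del 's' → {'i': 9, 'b': 5}
lookup['m'] = 6 → {'i': 9, 'b': 5, 'm': 6}
lookup['h'] = 2 → {'i': 9, 'b': 5, 'm': 6, 'h': 2}
lookup['b']*lookup['m'] = 5*6 = 30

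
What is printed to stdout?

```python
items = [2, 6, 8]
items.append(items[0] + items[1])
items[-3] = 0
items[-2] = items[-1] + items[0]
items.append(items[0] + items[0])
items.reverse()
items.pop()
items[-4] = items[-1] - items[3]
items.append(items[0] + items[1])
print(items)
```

[0, 8, 10, 0, 8]

append items[0]+items[1] = 2+6 = 8 → [2, 6, 8, 8]
items[-3] = 0 → [2, 0, 8, 8]
items[-2] = items[-1]+items[0] = 8+2 = 10 → [2, 0, 10, 8]
append items[0]+items[0] = 2+2 = 4 → [2, 0, 10, 8, 4]
reverse → [4, 8, 10, 0, 2]
pop() removes 2 → [4, 8, 10, 0]
items[-4] = items[-1]-items[3] = 0-0 = 0 → [0, 8, 10, 0]
append items[0]+items[1] = 0+8 = 8 → [0, 8, 10, 0, 8]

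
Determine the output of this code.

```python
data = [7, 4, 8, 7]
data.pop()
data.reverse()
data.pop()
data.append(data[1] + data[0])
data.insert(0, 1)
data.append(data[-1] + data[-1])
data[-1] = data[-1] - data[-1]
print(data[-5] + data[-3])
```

5

pop() removes 7 → [7, 4, 8]
reverse → [8, 4, 7]
pop() removes 7 → [8, 4]
append data[1]+data[0] = 4+8 = 12 → [8, 4, 12]
insert 1 at 0 → [1, 8, 4, 12]
append data[-1]+data[-1] = 12+12 = 24 → [1, 8, 4, 12, 24]
data[-1] = data[-1]-data[-1] = 24-24 = 0 → [1, 8, 4, 12, 0]
data[-5]+data[-3] = 1+4 = 5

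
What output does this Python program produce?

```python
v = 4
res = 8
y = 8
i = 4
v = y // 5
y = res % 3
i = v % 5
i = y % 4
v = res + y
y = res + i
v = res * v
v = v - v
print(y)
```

v = 8//5 = 1
y = 8%3 = 2
i = 1%5 = 1
i = 2%4 = 2
v = 8+2 = 10
y = 8+2 = 10
v = 8*10 = 80
v = 80-80 = 0

10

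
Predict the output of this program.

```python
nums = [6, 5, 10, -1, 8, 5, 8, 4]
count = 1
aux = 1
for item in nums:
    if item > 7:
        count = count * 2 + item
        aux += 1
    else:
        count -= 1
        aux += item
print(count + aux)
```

item=6: not >7, count = 1-1 = 0; aux=7
item=5: not >7, count = 0-1 = -1; aux=12
item=10: >7, count = (-1)*2+10 = 8; aux=13
item=-1: not >7, count = 8-1 = 7; aux=12
item=8: >7, count = 7*2+8 = 22; aux=13
item=5: not >7, count = 22-1 = 21; aux=18
item=8: >7, count = 21*2+8 = 50; aux=19
item=4: not >7, count = 50-1 = 49; aux=23
count+aux = 49+23 = 72

72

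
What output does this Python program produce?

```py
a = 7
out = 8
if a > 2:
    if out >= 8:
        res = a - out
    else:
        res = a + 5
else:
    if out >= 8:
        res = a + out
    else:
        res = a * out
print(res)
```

-1

a=7, out=8
a > 2 is True; out >= 8 is True
→ res = a - out = -1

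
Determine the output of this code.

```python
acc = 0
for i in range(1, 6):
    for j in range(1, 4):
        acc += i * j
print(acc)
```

i=1,j=1: acc = 0+1 = 1
i=1,j=2: acc = 1+2 = 3
i=1,j=3: acc = 3+3 = 6
i=2,j=1: acc = 6+2 = 8
i=2,j=2: acc = 8+4 = 12
i=2,j=3: acc = 12+6 = 18
i=3,j=1: acc = 18+3 = 21
i=3,j=2: acc = 21+6 = 27
i=3,j=3: acc = 27+9 = 36
i=4,j=1: acc = 36+4 = 40
i=4,j=2: acc = 40+8 = 48
i=4,j=3: acc = 48+12 = 60
i=5,j=1: acc = 60+5 = 65
i=5,j=2: acc = 65+10 = 75
i=5,j=3: acc = 75+15 = 90

90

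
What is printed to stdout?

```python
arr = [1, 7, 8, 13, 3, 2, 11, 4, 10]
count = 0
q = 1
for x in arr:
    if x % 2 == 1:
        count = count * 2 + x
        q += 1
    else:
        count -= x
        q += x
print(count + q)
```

89

x=1: odd, count = 0*2+1 = 1; q=2
x=7: odd, count = 1*2+7 = 9; q=3
x=8: not odd, count = 9-8 = 1; q=11
x=13: odd, count = 1*2+13 = 15; q=12
x=3: odd, count = 15*2+3 = 33; q=13
x=2: not odd, count = 33-2 = 31; q=15
x=11: odd, count = 31*2+11 = 73; q=16
x=4: not odd, count = 73-4 = 69; q=20
x=10: not odd, count = 69-10 = 59; q=30
count+q = 59+30 = 89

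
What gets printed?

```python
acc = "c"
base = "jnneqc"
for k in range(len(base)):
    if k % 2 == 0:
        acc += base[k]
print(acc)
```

cjnq

k=0: add 'j' → 'cj'
k=1: skip
k=2: add 'n' → 'cjn'
k=3: skip
k=4: add 'q' → 'cjnq'
k=5: skip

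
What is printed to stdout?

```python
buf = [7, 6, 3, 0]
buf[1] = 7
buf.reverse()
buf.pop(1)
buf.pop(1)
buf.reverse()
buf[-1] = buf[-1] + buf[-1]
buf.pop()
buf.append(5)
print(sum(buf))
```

buf[1] = 7 → [7, 7, 3, 0]
reverse → [0, 3, 7, 7]
pop(1) removes 3 → [0, 7, 7]
pop(1) removes 7 → [0, 7]
reverse → [7, 0]
buf[-1] = buf[-1]+buf[-1] = 0+0 = 0 → [7, 0]
pop() removes 0 → [7]
append 5 → [7, 5]
sum = 12

12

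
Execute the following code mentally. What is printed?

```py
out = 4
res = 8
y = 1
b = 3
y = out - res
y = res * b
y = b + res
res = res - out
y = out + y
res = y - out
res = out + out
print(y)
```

15

y = 4-8 = -4
y = 8*3 = 24
y = 3+8 = 11
res = 8-4 = 4
y = 4+11 = 15
res = 15-4 = 11
res = 4+4 = 8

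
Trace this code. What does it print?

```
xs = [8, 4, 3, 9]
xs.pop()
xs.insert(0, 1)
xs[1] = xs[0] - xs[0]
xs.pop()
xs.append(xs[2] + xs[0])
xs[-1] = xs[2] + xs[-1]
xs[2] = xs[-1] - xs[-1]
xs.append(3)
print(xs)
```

pop() removes 9 → [8, 4, 3]
insert 1 at 0 → [1, 8, 4, 3]
xs[1] = xs[0]-xs[0] = 1-1 = 0 → [1, 0, 4, 3]
pop() removes 3 → [1, 0, 4]
append xs[2]+xs[0] = 4+1 = 5 → [1, 0, 4, 5]
xs[-1] = xs[2]+xs[-1] = 4+5 = 9 → [1, 0, 4, 9]
xs[2] = xs[-1]-xs[-1] = 9-9 = 0 → [1, 0, 0, 9]
append 3 → [1, 0, 0, 9, 3]

[1, 0, 0, 9, 3]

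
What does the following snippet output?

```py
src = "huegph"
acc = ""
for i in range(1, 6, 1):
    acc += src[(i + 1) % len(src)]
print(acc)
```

i=1: add src[2]='e' → 'e'
i=2: add src[3]='g' → 'eg'
i=3: add src[4]='p' → 'egp'
i=4: add src[5]='h' → 'egph'
i=5: add src[0]='h' → 'egphh'

egphh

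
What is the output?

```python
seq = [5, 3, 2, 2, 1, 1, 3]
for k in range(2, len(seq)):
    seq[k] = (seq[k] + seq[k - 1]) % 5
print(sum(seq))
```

k=2: seq[2] = (2+3)%5 = 0 → [5, 3, 0, 2, 1, 1, 3]
k=3: seq[3] = (2+0)%5 = 2 → [5, 3, 0, 2, 1, 1, 3]
k=4: seq[4] = (1+2)%5 = 3 → [5, 3, 0, 2, 3, 1, 3]
k=5: seq[5] = (1+3)%5 = 4 → [5, 3, 0, 2, 3, 4, 3]
k=6: seq[6] = (3+4)%5 = 2 → [5, 3, 0, 2, 3, 4, 2]
sum = 19

19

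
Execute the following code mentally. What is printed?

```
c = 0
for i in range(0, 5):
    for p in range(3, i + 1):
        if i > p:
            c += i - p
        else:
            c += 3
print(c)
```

i=3,p=3: not 3>3, c = 0+3 = 3
i=4,p=3: 4>3, c = 3+1 = 4
i=4,p=4: not 4>4, c = 4+3 = 7

7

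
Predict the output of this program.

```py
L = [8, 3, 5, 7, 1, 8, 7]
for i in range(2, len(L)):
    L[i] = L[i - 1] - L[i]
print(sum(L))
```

-53

i=2: L[2] = 3-5 = -2 → [8, 3, -2, 7, 1, 8, 7]
i=3: L[3] = (-2)-7 = -9 → [8, 3, -2, -9, 1, 8, 7]
i=4: L[4] = (-9)-1 = -10 → [8, 3, -2, -9, -10, 8, 7]
i=5: L[5] = (-10)-8 = -18 → [8, 3, -2, -9, -10, -18, 7]
i=6: L[6] = (-18)-7 = -25 → [8, 3, -2, -9, -10, -18, -25]
sum = -53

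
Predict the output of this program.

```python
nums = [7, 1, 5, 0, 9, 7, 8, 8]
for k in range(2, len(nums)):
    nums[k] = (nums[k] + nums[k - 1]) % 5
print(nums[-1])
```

3

k=2: nums[2] = (5+1)%5 = 1 → [7, 1, 1, 0, 9, 7, 8, 8]
k=3: nums[3] = (0+1)%5 = 1 → [7, 1, 1, 1, 9, 7, 8, 8]
k=4: nums[4] = (9+1)%5 = 0 → [7, 1, 1, 1, 0, 7, 8, 8]
k=5: nums[5] = (7+0)%5 = 2 → [7, 1, 1, 1, 0, 2, 8, 8]
k=6: nums[6] = (8+2)%5 = 0 → [7, 1, 1, 1, 0, 2, 0, 8]
k=7: nums[7] = (8+0)%5 = 3 → [7, 1, 1, 1, 0, 2, 0, 3]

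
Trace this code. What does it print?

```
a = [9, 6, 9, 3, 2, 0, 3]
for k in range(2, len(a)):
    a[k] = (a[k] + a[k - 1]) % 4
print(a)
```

[9, 6, 3, 2, 0, 0, 3]

k=2: a[2] = (9+6)%4 = 3 → [9, 6, 3, 3, 2, 0, 3]
k=3: a[3] = (3+3)%4 = 2 → [9, 6, 3, 2, 2, 0, 3]
k=4: a[4] = (2+2)%4 = 0 → [9, 6, 3, 2, 0, 0, 3]
k=5: a[5] = (0+0)%4 = 0 → [9, 6, 3, 2, 0, 0, 3]
k=6: a[6] = (3+0)%4 = 3 → [9, 6, 3, 2, 0, 0, 3]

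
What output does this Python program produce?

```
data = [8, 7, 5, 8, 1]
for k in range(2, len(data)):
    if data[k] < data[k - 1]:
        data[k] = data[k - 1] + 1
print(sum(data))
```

k=2: 5<7, data[2] = 7+1 = 8 → [8, 7, 8, 8, 1]
k=3: 8>=8, unchanged → [8, 7, 8, 8, 1]
k=4: 1<8, data[4] = 8+1 = 9 → [8, 7, 8, 8, 9]
sum = 40

40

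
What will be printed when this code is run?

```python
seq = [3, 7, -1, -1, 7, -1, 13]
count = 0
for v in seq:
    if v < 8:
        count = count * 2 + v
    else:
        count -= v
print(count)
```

196

v=3: <8, count = 0*2+3 = 3
v=7: <8, count = 3*2+7 = 13
v=-1: <8, count = 13*2+(-1) = 25
v=-1: <8, count = 25*2+(-1) = 49
v=7: <8, count = 49*2+7 = 105
v=-1: <8, count = 105*2+(-1) = 209
v=13: not <8, count = 209-13 = 196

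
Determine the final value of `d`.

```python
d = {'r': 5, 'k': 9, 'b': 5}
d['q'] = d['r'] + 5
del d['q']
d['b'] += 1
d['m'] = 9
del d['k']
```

{'r': 5, 'b': 6, 'm': 9}

d['q'] = d['r']+5 = 10 → {'r': 5, 'k': 9, 'b': 5, 'q': 10}
del 'q' → {'r': 5, 'k': 9, 'b': 5}
d['b'] = 5+1 = 6 → {'r': 5, 'k': 9, 'b': 6}
d['m'] = 9 → {'r': 5, 'k': 9, 'b': 6, 'm': 9}
del 'k' → {'r': 5, 'b': 6, 'm': 9}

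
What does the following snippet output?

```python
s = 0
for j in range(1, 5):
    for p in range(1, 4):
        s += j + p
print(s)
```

54

j=1,p=1: s = 0+2 = 2
j=1,p=2: s = 2+3 = 5
j=1,p=3: s = 5+4 = 9
j=2,p=1: s = 9+3 = 12
j=2,p=2: s = 12+4 = 16
j=2,p=3: s = 16+5 = 21
j=3,p=1: s = 21+4 = 25
j=3,p=2: s = 25+5 = 30
j=3,p=3: s = 30+6 = 36
j=4,p=1: s = 36+5 = 41
j=4,p=2: s = 41+6 = 47
j=4,p=3: s = 47+7 = 54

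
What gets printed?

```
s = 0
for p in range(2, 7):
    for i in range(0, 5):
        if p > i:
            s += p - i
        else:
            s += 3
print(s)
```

p=2,i=0: 2>0, s = 0+2 = 2
p=2,i=1: 2>1, s = 2+1 = 3
p=2,i=2: not 2>2, s = 3+3 = 6
p=2,i=3: not 2>3, s = 6+3 = 9
p=2,i=4: not 2>4, s = 9+3 = 12
p=3,i=0: 3>0, s = 12+3 = 15
p=3,i=1: 3>1, s = 15+2 = 17
p=3,i=2: 3>2, s = 17+1 = 18
p=3,i=3: not 3>3, s = 18+3 = 21
p=3,i=4: not 3>4, s = 21+3 = 24
p=4,i=0: 4>0, s = 24+4 = 28
p=4,i=1: 4>1, s = 28+3 = 31
p=4,i=2: 4>2, s = 31+2 = 33
p=4,i=3: 4>3, s = 33+1 = 34
p=4,i=4: not 4>4, s = 34+3 = 37
p=5,i=0: 5>0, s = 37+5 = 42
p=5,i=1: 5>1, s = 42+4 = 46
p=5,i=2: 5>2, s = 46+3 = 49
p=5,i=3: 5>3, s = 49+2 = 51
p=5,i=4: 5>4, s = 51+1 = 52
p=6,i=0: 6>0, s = 52+6 = 58
p=6,i=1: 6>1, s = 58+5 = 63
p=6,i=2: 6>2, s = 63+4 = 67
p=6,i=3: 6>3, s = 67+3 = 70
p=6,i=4: 6>4, s = 70+2 = 72

72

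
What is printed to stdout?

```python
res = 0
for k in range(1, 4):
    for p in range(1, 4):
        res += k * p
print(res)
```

36

k=1,p=1: res = 0+1 = 1
k=1,p=2: res = 1+2 = 3
k=1,p=3: res = 3+3 = 6
k=2,p=1: res = 6+2 = 8
k=2,p=2: res = 8+4 = 12
k=2,p=3: res = 12+6 = 18
k=3,p=1: res = 18+3 = 21
k=3,p=2: res = 21+6 = 27
k=3,p=3: res = 27+9 = 36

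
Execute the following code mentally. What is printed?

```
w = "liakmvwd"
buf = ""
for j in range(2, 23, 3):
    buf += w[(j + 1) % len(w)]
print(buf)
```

kwimdav

j=2: add w[3]='k' → 'k'
j=5: add w[6]='w' → 'kw'
j=8: add w[1]='i' → 'kwi'
j=11: add w[4]='m' → 'kwim'
j=14: add w[7]='d' → 'kwimd'
j=17: add w[2]='a' → 'kwimda'
j=20: add w[5]='v' → 'kwimdav'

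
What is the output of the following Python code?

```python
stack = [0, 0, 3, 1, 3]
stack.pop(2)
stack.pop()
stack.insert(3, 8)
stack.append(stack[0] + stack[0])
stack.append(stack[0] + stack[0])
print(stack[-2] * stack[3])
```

pop(2) removes 3 → [0, 0, 1, 3]
pop() removes 3 → [0, 0, 1]
insert 8 at 3 → [0, 0, 1, 8]
append stack[0]+stack[0] = 0+0 = 0 → [0, 0, 1, 8, 0]
append stack[0]+stack[0] = 0+0 = 0 → [0, 0, 1, 8, 0, 0]
stack[-2]*stack[3] = 0*8 = 0

0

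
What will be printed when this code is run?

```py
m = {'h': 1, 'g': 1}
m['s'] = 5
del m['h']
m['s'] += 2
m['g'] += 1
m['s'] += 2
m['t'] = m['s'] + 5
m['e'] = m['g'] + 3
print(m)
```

{'g': 2, 's': 9, 't': 14, 'e': 5}

m['s'] = 5 → {'h': 1, 'g': 1, 's': 5}
del 'h' → {'g': 1, 's': 5}
m['s'] = 5+2 = 7 → {'g': 1, 's': 7}
m['g'] = 1+1 = 2 → {'g': 2, 's': 7}
m['s'] = 7+2 = 9 → {'g': 2, 's': 9}
m['t'] = m['s']+5 = 14 → {'g': 2, 's': 9, 't': 14}
m['e'] = m['g']+3 = 5 → {'g': 2, 's': 9, 't': 14, 'e': 5}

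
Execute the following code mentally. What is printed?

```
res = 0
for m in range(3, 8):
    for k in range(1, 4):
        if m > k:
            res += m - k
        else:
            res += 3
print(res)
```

m=3,k=1: 3>1, res = 0+2 = 2
m=3,k=2: 3>2, res = 2+1 = 3
m=3,k=3: not 3>3, res = 3+3 = 6
m=4,k=1: 4>1, res = 6+3 = 9
m=4,k=2: 4>2, res = 9+2 = 11
m=4,k=3: 4>3, res = 11+1 = 12
m=5,k=1: 5>1, res = 12+4 = 16
m=5,k=2: 5>2, res = 16+3 = 19
m=5,k=3: 5>3, res = 19+2 = 21
m=6,k=1: 6>1, res = 21+5 = 26
m=6,k=2: 6>2, res = 26+4 = 30
m=6,k=3: 6>3, res = 30+3 = 33
m=7,k=1: 7>1, res = 33+6 = 39
m=7,k=2: 7>2, res = 39+5 = 44
m=7,k=3: 7>3, res = 44+4 = 48

48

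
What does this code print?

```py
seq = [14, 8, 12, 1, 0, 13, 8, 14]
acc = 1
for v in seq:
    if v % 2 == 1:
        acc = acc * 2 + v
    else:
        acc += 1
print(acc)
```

35

v=14: not odd, acc = 1+1 = 2
v=8: not odd, acc = 2+1 = 3
v=12: not odd, acc = 3+1 = 4
v=1: odd, acc = 4*2+1 = 9
v=0: not odd, acc = 9+1 = 10
v=13: odd, acc = 10*2+13 = 33
v=8: not odd, acc = 33+1 = 34
v=14: not odd, acc = 34+1 = 35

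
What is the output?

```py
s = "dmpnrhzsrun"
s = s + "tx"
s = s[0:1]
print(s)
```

+ 'tx' → 'dmpnrhzsruntx'
slice [0:1] → 'd'

d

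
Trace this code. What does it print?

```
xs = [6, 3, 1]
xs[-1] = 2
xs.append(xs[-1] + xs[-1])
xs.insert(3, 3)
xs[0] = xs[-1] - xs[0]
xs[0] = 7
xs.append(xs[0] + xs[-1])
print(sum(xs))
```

xs[-1] = 2 → [6, 3, 2]
append xs[-1]+xs[-1] = 2+2 = 4 → [6, 3, 2, 4]
insert 3 at 3 → [6, 3, 2, 3, 4]
xs[0] = xs[-1]-xs[0] = 4-6 = -2 → [-2, 3, 2, 3, 4]
xs[0] = 7 → [7, 3, 2, 3, 4]
append xs[0]+xs[-1] = 7+4 = 11 → [7, 3, 2, 3, 4, 11]
sum = 30

30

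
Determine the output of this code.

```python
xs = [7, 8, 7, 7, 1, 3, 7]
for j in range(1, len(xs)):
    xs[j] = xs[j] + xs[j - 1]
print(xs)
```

[7, 15, 22, 29, 30, 33, 40]

j=1: xs[1] = 8+7 = 15 → [7, 15, 7, 7, 1, 3, 7]
j=2: xs[2] = 7+15 = 22 → [7, 15, 22, 7, 1, 3, 7]
j=3: xs[3] = 7+22 = 29 → [7, 15, 22, 29, 1, 3, 7]
j=4: xs[4] = 1+29 = 30 → [7, 15, 22, 29, 30, 3, 7]
j=5: xs[5] = 3+30 = 33 → [7, 15, 22, 29, 30, 33, 7]
j=6: xs[6] = 7+33 = 40 → [7, 15, 22, 29, 30, 33, 40]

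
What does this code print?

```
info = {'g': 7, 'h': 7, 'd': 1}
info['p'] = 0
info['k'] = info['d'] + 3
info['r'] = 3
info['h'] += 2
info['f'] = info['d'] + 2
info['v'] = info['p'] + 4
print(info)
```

{'g': 7, 'h': 9, 'd': 1, 'p': 0, 'k': 4, 'r': 3, 'f': 3, 'v': 4}

info['p'] = 0 → {'g': 7, 'h': 7, 'd': 1, 'p': 0}
info['k'] = info['d']+3 = 4 → {'g': 7, 'h': 7, 'd': 1, 'p': 0, 'k': 4}
info['r'] = 3 → {'g': 7, 'h': 7, 'd': 1, 'p': 0, 'k': 4, 'r': 3}
info['h'] = 7+2 = 9 → {'g': 7, 'h': 9, 'd': 1, 'p': 0, 'k': 4, 'r': 3}
info['f'] = info['d']+2 = 3 → {'g': 7, 'h': 9, 'd': 1, 'p': 0, 'k': 4, 'r': 3, 'f': 3}
info['v'] = info['p']+4 = 4 → {'g': 7, 'h': 9, 'd': 1, 'p': 0, 'k': 4, 'r': 3, 'f': 3, 'v': 4}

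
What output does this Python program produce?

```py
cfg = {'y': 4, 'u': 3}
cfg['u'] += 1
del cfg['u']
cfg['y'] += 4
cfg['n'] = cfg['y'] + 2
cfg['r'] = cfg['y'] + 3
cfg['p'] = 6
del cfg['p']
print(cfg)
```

{'y': 8, 'n': 10, 'r': 11}

cfg['u'] = 3+1 = 4 → {'y': 4, 'u': 4}
del 'u' → {'y': 4}
cfg['y'] = 4+4 = 8 → {'y': 8}
cfg['n'] = cfg['y']+2 = 10 → {'y': 8, 'n': 10}
cfg['r'] = cfg['y']+3 = 11 → {'y': 8, 'n': 10, 'r': 11}
cfg['p'] = 6 → {'y': 8, 'n': 10, 'r': 11, 'p': 6}
del 'p' → {'y': 8, 'n': 10, 'r': 11}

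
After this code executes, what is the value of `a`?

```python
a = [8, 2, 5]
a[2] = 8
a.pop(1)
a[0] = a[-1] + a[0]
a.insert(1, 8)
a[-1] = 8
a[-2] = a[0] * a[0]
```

[16, 256, 8]

a[2] = 8 → [8, 2, 8]
pop(1) removes 2 → [8, 8]
a[0] = a[-1]+a[0] = 8+8 = 16 → [16, 8]
insert 8 at 1 → [16, 8, 8]
a[-1] = 8 → [16, 8, 8]
a[-2] = a[0]*a[0] = 16*16 = 256 → [16, 256, 8]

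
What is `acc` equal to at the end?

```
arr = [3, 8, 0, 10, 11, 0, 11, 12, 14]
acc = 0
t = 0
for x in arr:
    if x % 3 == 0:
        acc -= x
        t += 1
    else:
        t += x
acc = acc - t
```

-73

x=3: %3==0, acc = 0-3 = -3; t=1
x=8: not %3==0; t=9
x=0: %3==0, acc = (-3)-0 = -3; t=10
x=10: not %3==0; t=20
x=11: not %3==0; t=31
x=0: %3==0, acc = (-3)-0 = -3; t=32
x=11: not %3==0; t=43
x=12: %3==0, acc = (-3)-12 = -15; t=44
x=14: not %3==0; t=58
acc-t = (-15)-58 = -73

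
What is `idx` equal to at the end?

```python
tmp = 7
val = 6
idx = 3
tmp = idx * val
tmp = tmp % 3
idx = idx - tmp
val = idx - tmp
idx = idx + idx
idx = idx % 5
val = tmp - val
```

1

tmp = 3*6 = 18
tmp = 18%3 = 0
idx = 3-0 = 3
val = 3-0 = 3
idx = 3+3 = 6
idx = 6%5 = 1
val = 0-3 = -3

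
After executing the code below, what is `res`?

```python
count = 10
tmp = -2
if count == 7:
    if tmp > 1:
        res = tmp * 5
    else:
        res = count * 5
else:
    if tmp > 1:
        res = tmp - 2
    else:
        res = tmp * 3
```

-6

count=10, tmp=-2
count == 7 is False; tmp > 1 is False
→ res = tmp * 3 = -6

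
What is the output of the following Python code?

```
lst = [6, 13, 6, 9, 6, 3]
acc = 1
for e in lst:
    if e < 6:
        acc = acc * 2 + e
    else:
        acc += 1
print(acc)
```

15

e=6: not <6, acc = 1+1 = 2
e=13: not <6, acc = 2+1 = 3
e=6: not <6, acc = 3+1 = 4
e=9: not <6, acc = 4+1 = 5
e=6: not <6, acc = 5+1 = 6
e=3: <6, acc = 6*2+3 = 15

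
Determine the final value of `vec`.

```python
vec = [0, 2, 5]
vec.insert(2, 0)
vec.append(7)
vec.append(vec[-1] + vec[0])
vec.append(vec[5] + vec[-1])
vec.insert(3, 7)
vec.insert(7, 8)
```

[0, 2, 0, 7, 5, 7, 7, 8, 14]

insert 0 at 2 → [0, 2, 0, 5]
append 7 → [0, 2, 0, 5, 7]
append vec[-1]+vec[0] = 7+0 = 7 → [0, 2, 0, 5, 7, 7]
append vec[5]+vec[-1] = 7+7 = 14 → [0, 2, 0, 5, 7, 7, 14]
insert 7 at 3 → [0, 2, 0, 7, 5, 7, 7, 14]
insert 8 at 7 → [0, 2, 0, 7, 5, 7, 7, 8, 14]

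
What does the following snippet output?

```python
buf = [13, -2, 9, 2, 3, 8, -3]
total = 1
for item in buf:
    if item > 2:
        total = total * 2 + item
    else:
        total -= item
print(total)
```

item=13: >2, total = 1*2+13 = 15
item=-2: not >2, total = 15-(-2) = 17
item=9: >2, total = 17*2+9 = 43
item=2: not >2, total = 43-2 = 41
item=3: >2, total = 41*2+3 = 85
item=8: >2, total = 85*2+8 = 178
item=-3: not >2, total = 178-(-3) = 181

181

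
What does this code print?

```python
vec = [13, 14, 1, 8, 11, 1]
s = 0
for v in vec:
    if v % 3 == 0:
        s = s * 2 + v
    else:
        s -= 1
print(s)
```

-6

v=13: not %3==0, s = 0-1 = -1
v=14: not %3==0, s = (-1)-1 = -2
v=1: not %3==0, s = (-2)-1 = -3
v=8: not %3==0, s = (-3)-1 = -4
v=11: not %3==0, s = (-4)-1 = -5
v=1: not %3==0, s = (-5)-1 = -6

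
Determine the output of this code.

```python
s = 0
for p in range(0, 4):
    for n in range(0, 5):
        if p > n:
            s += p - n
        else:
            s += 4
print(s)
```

66

p=0,n=0: not 0>0, s = 0+4 = 4
p=0,n=1: not 0>1, s = 4+4 = 8
p=0,n=2: not 0>2, s = 8+4 = 12
p=0,n=3: not 0>3, s = 12+4 = 16
p=0,n=4: not 0>4, s = 16+4 = 20
p=1,n=0: 1>0, s = 20+1 = 21
p=1,n=1: not 1>1, s = 21+4 = 25
p=1,n=2: not 1>2, s = 25+4 = 29
p=1,n=3: not 1>3, s = 29+4 = 33
p=1,n=4: not 1>4, s = 33+4 = 37
p=2,n=0: 2>0, s = 37+2 = 39
p=2,n=1: 2>1, s = 39+1 = 40
p=2,n=2: not 2>2, s = 40+4 = 44
p=2,n=3: not 2>3, s = 44+4 = 48
p=2,n=4: not 2>4, s = 48+4 = 52
p=3,n=0: 3>0, s = 52+3 = 55
p=3,n=1: 3>1, s = 55+2 = 57
p=3,n=2: 3>2, s = 57+1 = 58
p=3,n=3: not 3>3, s = 58+4 = 62
p=3,n=4: not 3>4, s = 62+4 = 66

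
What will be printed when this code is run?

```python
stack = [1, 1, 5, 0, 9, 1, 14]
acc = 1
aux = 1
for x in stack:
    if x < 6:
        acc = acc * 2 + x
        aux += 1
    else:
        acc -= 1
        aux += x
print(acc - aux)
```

x=1: <6, acc = 1*2+1 = 3; aux=2
x=1: <6, acc = 3*2+1 = 7; aux=3
x=5: <6, acc = 7*2+5 = 19; aux=4
x=0: <6, acc = 19*2+0 = 38; aux=5
x=9: not <6, acc = 38-1 = 37; aux=14
x=1: <6, acc = 37*2+1 = 75; aux=15
x=14: not <6, acc = 75-1 = 74; aux=29
acc-aux = 74-29 = 45

45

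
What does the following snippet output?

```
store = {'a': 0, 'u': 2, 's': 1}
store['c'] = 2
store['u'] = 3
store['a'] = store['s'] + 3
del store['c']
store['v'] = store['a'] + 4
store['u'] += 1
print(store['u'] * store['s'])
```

4

store['c'] = 2 → {'a': 0, 'u': 2, 's': 1, 'c': 2}
store['u'] = 3 → {'a': 0, 'u': 3, 's': 1, 'c': 2}
store['a'] = store['s']+3 = 4 → {'a': 4, 'u': 3, 's': 1, 'c': 2}
del 'c' → {'a': 4, 'u': 3, 's': 1}
store['v'] = store['a']+4 = 8 → {'a': 4, 'u': 3, 's': 1, 'v': 8}
store['u'] = 3+1 = 4 → {'a': 4, 'u': 4, 's': 1, 'v': 8}
store['u']*store['s'] = 4*1 = 4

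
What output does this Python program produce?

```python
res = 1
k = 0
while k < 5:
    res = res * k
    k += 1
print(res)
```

0

k=0: res = 1*0 = 0
k=1: res = 0*1 = 0
k=2: res = 0*2 = 0
k=3: res = 0*3 = 0
k=4: res = 0*4 = 0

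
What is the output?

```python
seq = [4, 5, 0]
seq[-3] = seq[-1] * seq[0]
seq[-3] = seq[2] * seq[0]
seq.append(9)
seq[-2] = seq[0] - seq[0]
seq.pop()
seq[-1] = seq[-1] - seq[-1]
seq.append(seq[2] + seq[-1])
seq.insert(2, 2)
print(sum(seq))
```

7

seq[-3] = seq[-1]*seq[0] = 0*4 = 0 → [0, 5, 0]
seq[-3] = seq[2]*seq[0] = 0*0 = 0 → [0, 5, 0]
append 9 → [0, 5, 0, 9]
seq[-2] = seq[0]-seq[0] = 0-0 = 0 → [0, 5, 0, 9]
pop() removes 9 → [0, 5, 0]
seq[-1] = seq[-1]-seq[-1] = 0-0 = 0 → [0, 5, 0]
append seq[2]+seq[-1] = 0+0 = 0 → [0, 5, 0, 0]
insert 2 at 2 → [0, 5, 2, 0, 0]
sum = 7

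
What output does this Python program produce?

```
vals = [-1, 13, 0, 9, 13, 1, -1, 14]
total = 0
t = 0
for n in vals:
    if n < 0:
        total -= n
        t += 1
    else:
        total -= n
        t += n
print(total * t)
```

-2496

n=-1: <0, total = 0-(-1) = 1; t=1
n=13: not <0, total = 1-13 = -12; t=14
n=0: not <0, total = (-12)-0 = -12; t=14
n=9: not <0, total = (-12)-9 = -21; t=23
n=13: not <0, total = (-21)-13 = -34; t=36
n=1: not <0, total = (-34)-1 = -35; t=37
n=-1: <0, total = (-35)-(-1) = -34; t=38
n=14: not <0, total = (-34)-14 = -48; t=52
total*t = (-48)*52 = -2496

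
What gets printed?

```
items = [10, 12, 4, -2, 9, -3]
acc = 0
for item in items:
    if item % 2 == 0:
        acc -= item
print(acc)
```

item=10: even, acc = 0-10 = -10
item=12: even, acc = (-10)-12 = -22
item=4: even, acc = (-22)-4 = -26
item=-2: even, acc = (-26)-(-2) = -24
item=9: not even
item=-3: not even

-24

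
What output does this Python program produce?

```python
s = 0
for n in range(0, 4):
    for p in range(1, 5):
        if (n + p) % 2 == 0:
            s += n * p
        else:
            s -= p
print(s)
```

n=0,p=1: odd sum, s = 0-1 = -1
n=0,p=2: even sum, s = (-1)+0 = -1
n=0,p=3: odd sum, s = (-1)-3 = -4
n=0,p=4: even sum, s = (-4)+0 = -4
n=1,p=1: even sum, s = (-4)+1 = -3
n=1,p=2: odd sum, s = (-3)-2 = -5
n=1,p=3: even sum, s = (-5)+3 = -2
n=1,p=4: odd sum, s = (-2)-4 = -6
n=2,p=1: odd sum, s = (-6)-1 = -7
n=2,p=2: even sum, s = (-7)+4 = -3
n=2,p=3: odd sum, s = (-3)-3 = -6
n=2,p=4: even sum, s = (-6)+8 = 2
n=3,p=1: even sum, s = 2+3 = 5
n=3,p=2: odd sum, s = 5-2 = 3
n=3,p=3: even sum, s = 3+9 = 12
n=3,p=4: odd sum, s = 12-4 = 8

8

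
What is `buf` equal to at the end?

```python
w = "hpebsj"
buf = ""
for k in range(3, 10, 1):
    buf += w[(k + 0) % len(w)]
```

k=3: add w[3]='b' → 'b'
k=4: add w[4]='s' → 'bs'
k=5: add w[5]='j' → 'bsj'
k=6: add w[0]='h' → 'bsjh'
k=7: add w[1]='p' → 'bsjhp'
k=8: add w[2]='e' → 'bsjhpe'
k=9: add w[3]='b' → 'bsjhpeb'

'bsjhpeb'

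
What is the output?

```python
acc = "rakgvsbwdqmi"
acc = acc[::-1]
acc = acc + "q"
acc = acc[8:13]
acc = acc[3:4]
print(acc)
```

r

reverse → 'imqdwbsvgkar'
+ 'q' → 'imqdwbsvgkarq'
slice [8:13] → 'gkarq'
slice [3:4] → 'r'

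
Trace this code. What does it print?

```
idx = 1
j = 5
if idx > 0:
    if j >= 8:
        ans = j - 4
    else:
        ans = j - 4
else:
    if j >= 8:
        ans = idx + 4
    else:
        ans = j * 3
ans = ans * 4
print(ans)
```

4

idx=1, j=5
idx > 0 is True; j >= 8 is False
→ ans = j - 4 = 1
ans = 1*4 = 4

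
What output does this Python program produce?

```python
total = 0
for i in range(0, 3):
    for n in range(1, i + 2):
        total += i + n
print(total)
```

18

i=0,n=1: total = 0+1 = 1
i=1,n=1: total = 1+2 = 3
i=1,n=2: total = 3+3 = 6
i=2,n=1: total = 6+3 = 9
i=2,n=2: total = 9+4 = 13
i=2,n=3: total = 13+5 = 18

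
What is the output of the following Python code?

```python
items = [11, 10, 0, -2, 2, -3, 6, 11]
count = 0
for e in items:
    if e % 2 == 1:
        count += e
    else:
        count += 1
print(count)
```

e=11: odd, count = 0+11 = 11
e=10: not odd, count = 11+1 = 12
e=0: not odd, count = 12+1 = 13
e=-2: not odd, count = 13+1 = 14
e=2: not odd, count = 14+1 = 15
e=-3: odd, count = 15+(-3) = 12
e=6: not odd, count = 12+1 = 13
e=11: odd, count = 13+11 = 24

24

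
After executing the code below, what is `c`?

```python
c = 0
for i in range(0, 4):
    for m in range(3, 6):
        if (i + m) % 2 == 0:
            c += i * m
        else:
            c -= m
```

i=0,m=3: odd sum, c = 0-3 = -3
i=0,m=4: even sum, c = (-3)+0 = -3
i=0,m=5: odd sum, c = (-3)-5 = -8
i=1,m=3: even sum, c = (-8)+3 = -5
i=1,m=4: odd sum, c = (-5)-4 = -9
i=1,m=5: even sum, c = (-9)+5 = -4
i=2,m=3: odd sum, c = (-4)-3 = -7
i=2,m=4: even sum, c = (-7)+8 = 1
i=2,m=5: odd sum, c = 1-5 = -4
i=3,m=3: even sum, c = (-4)+9 = 5
i=3,m=4: odd sum, c = 5-4 = 1
i=3,m=5: even sum, c = 1+15 = 16

16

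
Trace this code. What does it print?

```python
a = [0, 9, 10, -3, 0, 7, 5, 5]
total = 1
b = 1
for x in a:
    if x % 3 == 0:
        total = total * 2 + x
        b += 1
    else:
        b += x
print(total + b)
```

x=0: %3==0, total = 1*2+0 = 2; b=2
x=9: %3==0, total = 2*2+9 = 13; b=3
x=10: not %3==0; b=13
x=-3: %3==0, total = 13*2+(-3) = 23; b=14
x=0: %3==0, total = 23*2+0 = 46; b=15
x=7: not %3==0; b=22
x=5: not %3==0; b=27
x=5: not %3==0; b=32
total+b = 46+32 = 78

78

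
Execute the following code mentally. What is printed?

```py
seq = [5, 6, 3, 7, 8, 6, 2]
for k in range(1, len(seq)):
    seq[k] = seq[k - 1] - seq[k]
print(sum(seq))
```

k=1: seq[1] = 5-6 = -1 → [5, -1, 3, 7, 8, 6, 2]
k=2: seq[2] = (-1)-3 = -4 → [5, -1, -4, 7, 8, 6, 2]
k=3: seq[3] = (-4)-7 = -11 → [5, -1, -4, -11, 8, 6, 2]
k=4: seq[4] = (-11)-8 = -19 → [5, -1, -4, -11, -19, 6, 2]
k=5: seq[5] = (-19)-6 = -25 → [5, -1, -4, -11, -19, -25, 2]
k=6: seq[6] = (-25)-2 = -27 → [5, -1, -4, -11, -19, -25, -27]
sum = -82

-82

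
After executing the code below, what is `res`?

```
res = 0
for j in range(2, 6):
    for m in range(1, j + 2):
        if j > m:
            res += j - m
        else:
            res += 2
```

j=2,m=1: 2>1, res = 0+1 = 1
j=2,m=2: not 2>2, res = 1+2 = 3
j=2,m=3: not 2>3, res = 3+2 = 5
j=3,m=1: 3>1, res = 5+2 = 7
j=3,m=2: 3>2, res = 7+1 = 8
j=3,m=3: not 3>3, res = 8+2 = 10
j=3,m=4: not 3>4, res = 10+2 = 12
j=4,m=1: 4>1, res = 12+3 = 15
j=4,m=2: 4>2, res = 15+2 = 17
j=4,m=3: 4>3, res = 17+1 = 18
j=4,m=4: not 4>4, res = 18+2 = 20
j=4,m=5: not 4>5, res = 20+2 = 22
j=5,m=1: 5>1, res = 22+4 = 26
j=5,m=2: 5>2, res = 26+3 = 29
j=5,m=3: 5>3, res = 29+2 = 31
j=5,m=4: 5>4, res = 31+1 = 32
j=5,m=5: not 5>5, res = 32+2 = 34
j=5,m=6: not 5>6, res = 34+2 = 36

36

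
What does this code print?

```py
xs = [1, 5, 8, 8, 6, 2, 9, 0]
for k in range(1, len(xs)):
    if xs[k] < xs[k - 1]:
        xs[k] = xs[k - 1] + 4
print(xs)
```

k=1: 5>=1, unchanged → [1, 5, 8, 8, 6, 2, 9, 0]
k=2: 8>=5, unchanged → [1, 5, 8, 8, 6, 2, 9, 0]
k=3: 8>=8, unchanged → [1, 5, 8, 8, 6, 2, 9, 0]
k=4: 6<8, xs[4] = 8+4 = 12 → [1, 5, 8, 8, 12, 2, 9, 0]
k=5: 2<12, xs[5] = 12+4 = 16 → [1, 5, 8, 8, 12, 16, 9, 0]
k=6: 9<16, xs[6] = 16+4 = 20 → [1, 5, 8, 8, 12, 16, 20, 0]
k=7: 0<20, xs[7] = 20+4 = 24 → [1, 5, 8, 8, 12, 16, 20, 24]

[1, 5, 8, 8, 12, 16, 20, 24]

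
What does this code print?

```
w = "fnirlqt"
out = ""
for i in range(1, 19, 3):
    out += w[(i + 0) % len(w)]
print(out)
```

i=1: add w[1]='n' → 'n'
i=4: add w[4]='l' → 'nl'
i=7: add w[0]='f' → 'nlf'
i=10: add w[3]='r' → 'nlfr'
i=13: add w[6]='t' → 'nlfrt'
i=16: add w[2]='i' → 'nlfrti'

nlfrti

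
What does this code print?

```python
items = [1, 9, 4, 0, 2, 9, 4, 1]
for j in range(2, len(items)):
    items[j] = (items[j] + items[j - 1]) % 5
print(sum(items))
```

j=2: items[2] = (4+9)%5 = 3 → [1, 9, 3, 0, 2, 9, 4, 1]
j=3: items[3] = (0+3)%5 = 3 → [1, 9, 3, 3, 2, 9, 4, 1]
j=4: items[4] = (2+3)%5 = 0 → [1, 9, 3, 3, 0, 9, 4, 1]
j=5: items[5] = (9+0)%5 = 4 → [1, 9, 3, 3, 0, 4, 4, 1]
j=6: items[6] = (4+4)%5 = 3 → [1, 9, 3, 3, 0, 4, 3, 1]
j=7: items[7] = (1+3)%5 = 4 → [1, 9, 3, 3, 0, 4, 3, 4]
sum = 27

27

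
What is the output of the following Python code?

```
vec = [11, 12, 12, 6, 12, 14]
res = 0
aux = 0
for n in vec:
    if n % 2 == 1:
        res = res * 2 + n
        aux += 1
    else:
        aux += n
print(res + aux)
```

n=11: odd, res = 0*2+11 = 11; aux=1
n=12: not odd; aux=13
n=12: not odd; aux=25
n=6: not odd; aux=31
n=12: not odd; aux=43
n=14: not odd; aux=57
res+aux = 11+57 = 68

68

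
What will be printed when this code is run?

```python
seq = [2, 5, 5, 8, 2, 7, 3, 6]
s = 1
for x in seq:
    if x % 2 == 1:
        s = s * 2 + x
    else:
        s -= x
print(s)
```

15

x=2: not odd, s = 1-2 = -1
x=5: odd, s = (-1)*2+5 = 3
x=5: odd, s = 3*2+5 = 11
x=8: not odd, s = 11-8 = 3
x=2: not odd, s = 3-2 = 1
x=7: odd, s = 1*2+7 = 9
x=3: odd, s = 9*2+3 = 21
x=6: not odd, s = 21-6 = 15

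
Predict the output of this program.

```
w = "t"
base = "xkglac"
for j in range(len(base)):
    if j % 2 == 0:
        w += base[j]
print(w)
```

j=0: add 'x' → 'tx'
j=1: skip
j=2: add 'g' → 'txg'
j=3: skip
j=4: add 'a' → 'txga'
j=5: skip

txga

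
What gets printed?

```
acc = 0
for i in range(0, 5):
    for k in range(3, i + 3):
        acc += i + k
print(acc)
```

i=1,k=3: acc = 0+4 = 4
i=2,k=3: acc = 4+5 = 9
i=2,k=4: acc = 9+6 = 15
i=3,k=3: acc = 15+6 = 21
i=3,k=4: acc = 21+7 = 28
i=3,k=5: acc = 28+8 = 36
i=4,k=3: acc = 36+7 = 43
i=4,k=4: acc = 43+8 = 51
i=4,k=5: acc = 51+9 = 60
i=4,k=6: acc = 60+10 = 70

70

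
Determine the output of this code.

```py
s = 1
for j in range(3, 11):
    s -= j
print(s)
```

j=3: s = 1-3 = -2
j=4: s = (-2)-4 = -6
j=5: s = (-6)-5 = -11
j=6: s = (-11)-6 = -17
j=7: s = (-17)-7 = -24
j=8: s = (-24)-8 = -32
j=9: s = (-32)-9 = -41
j=10: s = (-41)-10 = -51

-51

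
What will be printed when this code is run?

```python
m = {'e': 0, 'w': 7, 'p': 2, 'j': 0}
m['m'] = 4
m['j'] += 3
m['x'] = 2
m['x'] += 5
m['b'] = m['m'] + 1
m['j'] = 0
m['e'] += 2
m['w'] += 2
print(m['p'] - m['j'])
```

m['m'] = 4 → {'e': 0, 'w': 7, 'p': 2, 'j': 0, 'm': 4}
m['j'] = 0+3 = 3 → {'e': 0, 'w': 7, 'p': 2, 'j': 3, 'm': 4}
m['x'] = 2 → {'e': 0, 'w': 7, 'p': 2, 'j': 3, 'm': 4, 'x': 2}
m['x'] = 2+5 = 7 → {'e': 0, 'w': 7, 'p': 2, 'j': 3, 'm': 4, 'x': 7}
m['b'] = m['m']+1 = 5 → {'e': 0, 'w': 7, 'p': 2, 'j': 3, 'm': 4, 'x': 7, 'b': 5}
m['j'] = 0 → {'e': 0, 'w': 7, 'p': 2, 'j': 0, 'm': 4, 'x': 7, 'b': 5}
m['e'] = 0+2 = 2 → {'e': 2, 'w': 7, 'p': 2, 'j': 0, 'm': 4, 'x': 7, 'b': 5}
m['w'] = 7+2 = 9 → {'e': 2, 'w': 9, 'p': 2, 'j': 0, 'm': 4, 'x': 7, 'b': 5}
m['p']-m['j'] = 2-0 = 2

2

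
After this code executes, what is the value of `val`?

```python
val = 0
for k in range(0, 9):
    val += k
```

36

k=0: val = 0+0 = 0
k=1: val = 0+1 = 1
k=2: val = 1+2 = 3
k=3: val = 3+3 = 6
k=4: val = 6+4 = 10
k=5: val = 10+5 = 15
k=6: val = 15+6 = 21
k=7: val = 21+7 = 28
k=8: val = 28+8 = 36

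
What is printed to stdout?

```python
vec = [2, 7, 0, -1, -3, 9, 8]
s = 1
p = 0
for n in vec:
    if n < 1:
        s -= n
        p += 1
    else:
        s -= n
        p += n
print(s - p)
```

-50

n=2: not <1, s = 1-2 = -1; p=2
n=7: not <1, s = (-1)-7 = -8; p=9
n=0: <1, s = (-8)-0 = -8; p=10
n=-1: <1, s = (-8)-(-1) = -7; p=11
n=-3: <1, s = (-7)-(-3) = -4; p=12
n=9: not <1, s = (-4)-9 = -13; p=21
n=8: not <1, s = (-13)-8 = -21; p=29
s-p = (-21)-29 = -50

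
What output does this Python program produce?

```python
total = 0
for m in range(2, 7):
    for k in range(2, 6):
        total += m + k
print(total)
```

m=2,k=2: total = 0+4 = 4
m=2,k=3: total = 4+5 = 9
m=2,k=4: total = 9+6 = 15
m=2,k=5: total = 15+7 = 22
m=3,k=2: total = 22+5 = 27
m=3,k=3: total = 27+6 = 33
m=3,k=4: total = 33+7 = 40
m=3,k=5: total = 40+8 = 48
m=4,k=2: total = 48+6 = 54
m=4,k=3: total = 54+7 = 61
m=4,k=4: total = 61+8 = 69
m=4,k=5: total = 69+9 = 78
m=5,k=2: total = 78+7 = 85
m=5,k=3: total = 85+8 = 93
m=5,k=4: total = 93+9 = 102
m=5,k=5: total = 102+10 = 112
m=6,k=2: total = 112+8 = 120
m=6,k=3: total = 120+9 = 129
m=6,k=4: total = 129+10 = 139
m=6,k=5: total = 139+11 = 150

150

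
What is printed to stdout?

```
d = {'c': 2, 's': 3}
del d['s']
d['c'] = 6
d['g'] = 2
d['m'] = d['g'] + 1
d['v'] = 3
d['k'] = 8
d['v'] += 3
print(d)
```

{'c': 6, 'g': 2, 'm': 3, 'v': 6, 'k': 8}

del 's' → {'c': 2}
d['c'] = 6 → {'c': 6}
d['g'] = 2 → {'c': 6, 'g': 2}
d['m'] = d['g']+1 = 3 → {'c': 6, 'g': 2, 'm': 3}
d['v'] = 3 → {'c': 6, 'g': 2, 'm': 3, 'v': 3}
d['k'] = 8 → {'c': 6, 'g': 2, 'm': 3, 'v': 3, 'k': 8}
d['v'] = 3+3 = 6 → {'c': 6, 'g': 2, 'm': 3, 'v': 6, 'k': 8}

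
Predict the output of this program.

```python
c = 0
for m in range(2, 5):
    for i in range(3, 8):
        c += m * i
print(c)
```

225

m=2,i=3: c = 0+6 = 6
m=2,i=4: c = 6+8 = 14
m=2,i=5: c = 14+10 = 24
m=2,i=6: c = 24+12 = 36
m=2,i=7: c = 36+14 = 50
m=3,i=3: c = 50+9 = 59
m=3,i=4: c = 59+12 = 71
m=3,i=5: c = 71+15 = 86
m=3,i=6: c = 86+18 = 104
m=3,i=7: c = 104+21 = 125
m=4,i=3: c = 125+12 = 137
m=4,i=4: c = 137+16 = 153
m=4,i=5: c = 153+20 = 173
m=4,i=6: c = 173+24 = 197
m=4,i=7: c = 197+28 = 225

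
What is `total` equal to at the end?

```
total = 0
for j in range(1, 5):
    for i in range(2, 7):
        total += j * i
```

j=1,i=2: total = 0+2 = 2
j=1,i=3: total = 2+3 = 5
j=1,i=4: total = 5+4 = 9
j=1,i=5: total = 9+5 = 14
j=1,i=6: total = 14+6 = 20
j=2,i=2: total = 20+4 = 24
j=2,i=3: total = 24+6 = 30
j=2,i=4: total = 30+8 = 38
j=2,i=5: total = 38+10 = 48
j=2,i=6: total = 48+12 = 60
j=3,i=2: total = 60+6 = 66
j=3,i=3: total = 66+9 = 75
j=3,i=4: total = 75+12 = 87
j=3,i=5: total = 87+15 = 102
j=3,i=6: total = 102+18 = 120
j=4,i=2: total = 120+8 = 128
j=4,i=3: total = 128+12 = 140
j=4,i=4: total = 140+16 = 156
j=4,i=5: total = 156+20 = 176
j=4,i=6: total = 176+24 = 200

200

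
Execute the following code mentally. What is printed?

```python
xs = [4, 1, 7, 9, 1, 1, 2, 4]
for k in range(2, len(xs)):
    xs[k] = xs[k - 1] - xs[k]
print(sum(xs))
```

k=2: xs[2] = 1-7 = -6 → [4, 1, -6, 9, 1, 1, 2, 4]
k=3: xs[3] = (-6)-9 = -15 → [4, 1, -6, -15, 1, 1, 2, 4]
k=4: xs[4] = (-15)-1 = -16 → [4, 1, -6, -15, -16, 1, 2, 4]
k=5: xs[5] = (-16)-1 = -17 → [4, 1, -6, -15, -16, -17, 2, 4]
k=6: xs[6] = (-17)-2 = -19 → [4, 1, -6, -15, -16, -17, -19, 4]
k=7: xs[7] = (-19)-4 = -23 → [4, 1, -6, -15, -16, -17, -19, -23]
sum = -91

-91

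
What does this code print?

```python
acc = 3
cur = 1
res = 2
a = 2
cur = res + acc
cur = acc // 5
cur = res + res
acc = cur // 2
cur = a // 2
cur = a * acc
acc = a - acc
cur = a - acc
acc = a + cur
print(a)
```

2

cur = 2+3 = 5
cur = 3//5 = 0
cur = 2+2 = 4
acc = 4//2 = 2
cur = 2//2 = 1
cur = 2*2 = 4
acc = 2-2 = 0
cur = 2-0 = 2
acc = 2+2 = 4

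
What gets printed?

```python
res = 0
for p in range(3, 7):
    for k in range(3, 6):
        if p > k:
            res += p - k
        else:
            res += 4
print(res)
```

34

p=3,k=3: not 3>3, res = 0+4 = 4
p=3,k=4: not 3>4, res = 4+4 = 8
p=3,k=5: not 3>5, res = 8+4 = 12
p=4,k=3: 4>3, res = 12+1 = 13
p=4,k=4: not 4>4, res = 13+4 = 17
p=4,k=5: not 4>5, res = 17+4 = 21
p=5,k=3: 5>3, res = 21+2 = 23
p=5,k=4: 5>4, res = 23+1 = 24
p=5,k=5: not 5>5, res = 24+4 = 28
p=6,k=3: 6>3, res = 28+3 = 31
p=6,k=4: 6>4, res = 31+2 = 33
p=6,k=5: 6>5, res = 33+1 = 34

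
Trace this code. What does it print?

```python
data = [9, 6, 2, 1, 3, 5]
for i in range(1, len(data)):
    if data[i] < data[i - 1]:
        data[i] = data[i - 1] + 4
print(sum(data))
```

114

i=1: 6<9, data[1] = 9+4 = 13 → [9, 13, 2, 1, 3, 5]
i=2: 2<13, data[2] = 13+4 = 17 → [9, 13, 17, 1, 3, 5]
i=3: 1<17, data[3] = 17+4 = 21 → [9, 13, 17, 21, 3, 5]
i=4: 3<21, data[4] = 21+4 = 25 → [9, 13, 17, 21, 25, 5]
i=5: 5<25, data[5] = 25+4 = 29 → [9, 13, 17, 21, 25, 29]
sum = 114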